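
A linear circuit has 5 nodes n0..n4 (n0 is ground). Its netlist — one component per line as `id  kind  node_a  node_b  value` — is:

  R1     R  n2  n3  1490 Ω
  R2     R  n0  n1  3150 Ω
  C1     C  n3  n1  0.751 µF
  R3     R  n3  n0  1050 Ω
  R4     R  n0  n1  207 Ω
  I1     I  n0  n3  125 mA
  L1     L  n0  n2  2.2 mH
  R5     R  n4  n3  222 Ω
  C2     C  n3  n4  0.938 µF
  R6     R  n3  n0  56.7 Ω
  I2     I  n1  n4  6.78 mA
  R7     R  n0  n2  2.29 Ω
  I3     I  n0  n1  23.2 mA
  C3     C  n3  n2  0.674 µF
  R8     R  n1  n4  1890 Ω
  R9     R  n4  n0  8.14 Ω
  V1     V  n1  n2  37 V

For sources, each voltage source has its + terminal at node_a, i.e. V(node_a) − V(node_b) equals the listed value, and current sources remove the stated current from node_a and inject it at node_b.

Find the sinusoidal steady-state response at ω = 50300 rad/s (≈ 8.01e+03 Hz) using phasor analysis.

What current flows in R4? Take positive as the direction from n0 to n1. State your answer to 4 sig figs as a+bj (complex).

MNA unknowns: 4 node voltages V₁..V_4 plus 1 source current (V1)
R1: Y=0.0006711+0.000j on G[2,3]
R2: Y=0.0003175+0.000j on G[0,1]
C1: Y=0.000+0.03778j on G[3,1]
R3: Y=0.0009524+0.000j on G[3,0]
R4: Y=0.004831+0.000j on G[0,1]
I1: z[0]−=0.125, z[3]+=0.125
L1: Y=0.000-0.009037j on G[0,2]
R5: Y=0.004505+0.000j on G[4,3]
C2: Y=0.000+0.04718j on G[3,4]
R6: Y=0.01764+0.000j on G[3,0]
I2: z[1]−=0.00678, z[4]+=0.00678
R7: Y=0.4367+0.000j on G[0,2]
I3: z[0]−=0.0232, z[1]+=0.0232
C3: Y=0.000+0.03390j on G[3,2]
R8: Y=0.0005291+0.000j on G[1,4]
R9: Y=0.1229+0.000j on G[4,0]
V1: row V1−V2=37, i_V1 at 1,2
solve → V1=36.09-1.166j, V2=-0.9081-1.166j, V3=11.45+2.009j, V4=1.274+3.822j
aux → i_V1=-0.3078-0.9221j

-0.1744+0.005631j A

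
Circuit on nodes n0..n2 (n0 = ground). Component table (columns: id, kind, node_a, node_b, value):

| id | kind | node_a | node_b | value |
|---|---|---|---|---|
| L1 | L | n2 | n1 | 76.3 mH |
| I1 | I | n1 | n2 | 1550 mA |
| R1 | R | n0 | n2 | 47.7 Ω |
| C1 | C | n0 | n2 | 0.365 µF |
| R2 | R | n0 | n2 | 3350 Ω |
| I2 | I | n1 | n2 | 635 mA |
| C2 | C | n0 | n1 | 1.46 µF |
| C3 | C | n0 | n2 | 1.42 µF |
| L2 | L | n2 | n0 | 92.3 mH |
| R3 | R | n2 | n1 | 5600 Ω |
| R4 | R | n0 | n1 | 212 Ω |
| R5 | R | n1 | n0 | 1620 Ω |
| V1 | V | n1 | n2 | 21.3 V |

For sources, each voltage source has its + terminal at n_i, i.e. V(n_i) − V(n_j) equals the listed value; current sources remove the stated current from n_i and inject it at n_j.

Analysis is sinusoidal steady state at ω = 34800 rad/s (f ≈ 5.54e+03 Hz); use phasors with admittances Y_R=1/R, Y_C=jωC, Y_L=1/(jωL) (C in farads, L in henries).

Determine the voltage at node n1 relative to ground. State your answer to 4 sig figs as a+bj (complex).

11.97-1.194j V

Apply KCL at each of the 2 non-ground nodes and solve the resulting linear system.
Node n1: branches {L1, I1, I2, C2, R3, R4, R5, V1} → V_1 = 11.97-1.194j
Node n2: branches {L1, I1, R1, C1, R2, I2, C3, L2, R3, V1} → V_2 = -9.328-1.194j
Source currents: i(V1)=-2.313-0.5939j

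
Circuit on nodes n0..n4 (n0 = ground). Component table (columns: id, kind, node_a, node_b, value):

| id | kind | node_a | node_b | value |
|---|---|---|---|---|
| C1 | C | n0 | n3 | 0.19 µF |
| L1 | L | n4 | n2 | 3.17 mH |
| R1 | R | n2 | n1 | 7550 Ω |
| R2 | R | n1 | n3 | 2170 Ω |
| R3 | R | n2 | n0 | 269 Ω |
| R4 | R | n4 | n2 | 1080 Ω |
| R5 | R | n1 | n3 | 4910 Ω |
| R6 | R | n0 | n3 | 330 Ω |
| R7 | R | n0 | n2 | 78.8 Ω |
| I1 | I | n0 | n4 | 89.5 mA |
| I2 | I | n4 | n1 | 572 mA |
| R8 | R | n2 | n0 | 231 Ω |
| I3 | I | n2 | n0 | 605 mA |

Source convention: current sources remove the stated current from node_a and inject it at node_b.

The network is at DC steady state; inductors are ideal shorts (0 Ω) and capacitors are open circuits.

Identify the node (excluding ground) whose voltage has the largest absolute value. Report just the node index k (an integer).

Element admittances at DC:
  Y(C1) = 0.000 S between n0,n3
  L1: short n4↔n2 (DC inductor)
  Y(R1) = 0.0001325 S between n2,n1
  Y(R2) = 0.0004608 S between n1,n3
  Y(R3) = 0.003717 S between n2,n0
  Y(R4) = 0.0009259 S between n4,n2
  Y(R5) = 0.0002037 S between n1,n3
  Y(R6) = 0.003030 S between n0,n3
  Y(R7) = 0.01269 S between n0,n2
  I1: injects 0.0895 A into n4 (from n0)
  I2: injects 0.572 A into n1 (from n4)
  Y(R8) = 0.004329 S between n2,n0
  I3: injects 0.605 A into n0 (from n2)
Assemble and solve the 5×5 MNA system:
  V(n1)=835.2  V(n2)=-46.81  V(n3)=150.2  V(n4)=-46.81
  i(L1)=-0.4825

1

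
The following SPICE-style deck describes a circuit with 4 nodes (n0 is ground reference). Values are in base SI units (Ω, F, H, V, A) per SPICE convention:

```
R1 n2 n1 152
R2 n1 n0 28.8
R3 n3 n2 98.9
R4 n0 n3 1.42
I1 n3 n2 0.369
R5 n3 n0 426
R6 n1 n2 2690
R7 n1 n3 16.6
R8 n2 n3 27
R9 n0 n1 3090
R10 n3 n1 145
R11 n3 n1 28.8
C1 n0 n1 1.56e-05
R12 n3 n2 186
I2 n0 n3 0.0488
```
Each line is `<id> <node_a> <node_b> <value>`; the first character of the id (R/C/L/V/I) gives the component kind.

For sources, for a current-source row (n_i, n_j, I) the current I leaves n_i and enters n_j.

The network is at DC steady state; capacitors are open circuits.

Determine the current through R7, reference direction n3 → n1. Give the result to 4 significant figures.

Element admittances at DC:
  Y(R1) = 0.006579 S between n2,n1
  Y(R2) = 0.03472 S between n1,n0
  Y(R3) = 0.01011 S between n3,n2
  Y(R4) = 0.7042 S between n0,n3
  I1: injects 0.369 A into n2 (from n3)
  Y(R5) = 0.002347 S between n3,n0
  Y(R6) = 0.0003717 S between n1,n2
  Y(R7) = 0.06024 S between n1,n3
  Y(R8) = 0.03704 S between n2,n3
  Y(R9) = 0.0003236 S between n0,n1
  Y(R10) = 0.006897 S between n3,n1
  Y(R11) = 0.03472 S between n3,n1
  Y(C1) = 0.000 S between n0,n1
  Y(R12) = 0.005376 S between n3,n2
  I2: injects 0.0488 A into n3 (from n0)
Assemble and solve the 3×3 MNA system:
  V(n1)=0.3409  V(n2)=6.290  V(n3)=0.05216

-0.01739 A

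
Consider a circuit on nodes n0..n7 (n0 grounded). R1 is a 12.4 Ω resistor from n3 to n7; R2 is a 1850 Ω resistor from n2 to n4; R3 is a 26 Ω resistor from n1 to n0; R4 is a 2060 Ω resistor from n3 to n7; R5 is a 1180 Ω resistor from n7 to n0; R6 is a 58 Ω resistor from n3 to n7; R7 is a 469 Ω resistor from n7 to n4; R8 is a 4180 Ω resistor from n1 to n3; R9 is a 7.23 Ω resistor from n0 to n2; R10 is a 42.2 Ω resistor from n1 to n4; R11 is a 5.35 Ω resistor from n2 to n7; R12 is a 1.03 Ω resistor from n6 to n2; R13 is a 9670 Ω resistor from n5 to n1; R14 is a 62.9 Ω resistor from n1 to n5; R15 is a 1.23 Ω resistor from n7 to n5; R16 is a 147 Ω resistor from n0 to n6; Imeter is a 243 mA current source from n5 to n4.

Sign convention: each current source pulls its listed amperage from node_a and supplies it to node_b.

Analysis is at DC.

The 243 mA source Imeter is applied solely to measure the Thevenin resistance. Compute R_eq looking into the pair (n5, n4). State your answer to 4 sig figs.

R_eq = 56.64 Ω

Apply KCL at each of the 7 non-ground nodes and solve the resulting linear system.
Node n1: branches {R3, R8, R10, R13, R14} → V_1 = 3.265
Node n2: branches {R2, R9, R11, R12} → V_2 = -0.8566
Node n3: branches {R1, R4, R6, R8} → V_3 = -1.547
Node n4: branches {R2, R7, R10, Imeter} → V_4 = 12.01
Node n5: branches {R13, R14, R15, Imeter} → V_5 = -1.759
Node n6: branches {R12, R16} → V_6 = -0.8506
Node n7: branches {R1, R4, R5, R6, R7, R11, R15} → V_7 = -1.559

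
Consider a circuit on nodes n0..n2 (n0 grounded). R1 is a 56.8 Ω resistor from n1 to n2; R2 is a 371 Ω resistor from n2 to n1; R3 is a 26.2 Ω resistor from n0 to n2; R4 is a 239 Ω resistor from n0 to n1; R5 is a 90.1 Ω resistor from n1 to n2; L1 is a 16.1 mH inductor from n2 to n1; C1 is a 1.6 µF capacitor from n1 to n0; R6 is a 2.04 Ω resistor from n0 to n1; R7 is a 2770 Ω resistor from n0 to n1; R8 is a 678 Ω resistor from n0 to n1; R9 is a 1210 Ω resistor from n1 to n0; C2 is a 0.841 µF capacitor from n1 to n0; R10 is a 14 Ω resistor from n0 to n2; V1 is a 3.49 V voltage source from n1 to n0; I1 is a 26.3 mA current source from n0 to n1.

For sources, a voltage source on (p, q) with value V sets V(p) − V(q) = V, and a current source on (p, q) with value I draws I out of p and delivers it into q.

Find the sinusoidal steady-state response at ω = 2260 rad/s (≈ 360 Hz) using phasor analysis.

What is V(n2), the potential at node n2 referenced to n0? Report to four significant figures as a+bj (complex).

MNA unknowns: 2 node voltages V₁..V_2 plus 1 source current (V1)
R1: Y=0.01761+0.000j on G[1,2]
R2: Y=0.002695+0.000j on G[2,1]
R3: Y=0.03817+0.000j on G[0,2]
R4: Y=0.004184+0.000j on G[0,1]
R5: Y=0.01110+0.000j on G[1,2]
L1: Y=0.000-0.02748j on G[2,1]
C1: Y=0.000+0.003616j on G[1,0]
R6: Y=0.4902+0.000j on G[0,1]
R7: Y=0.0003610+0.000j on G[0,1]
R8: Y=0.001475+0.000j on G[0,1]
R9: Y=0.0008264+0.000j on G[1,0]
C2: Y=0.000+0.001901j on G[1,0]
R10: Y=0.07143+0.000j on G[0,2]
V1: row V1−V0=3.49, i_V1 at 1,0
I1: z[0]−=0.0263, z[1]+=0.0263
solve → V1=3.490+0.000j, V2=0.8765-0.5094j
aux → i_V1=-1.804+0.03658j

0.8765-0.5094j V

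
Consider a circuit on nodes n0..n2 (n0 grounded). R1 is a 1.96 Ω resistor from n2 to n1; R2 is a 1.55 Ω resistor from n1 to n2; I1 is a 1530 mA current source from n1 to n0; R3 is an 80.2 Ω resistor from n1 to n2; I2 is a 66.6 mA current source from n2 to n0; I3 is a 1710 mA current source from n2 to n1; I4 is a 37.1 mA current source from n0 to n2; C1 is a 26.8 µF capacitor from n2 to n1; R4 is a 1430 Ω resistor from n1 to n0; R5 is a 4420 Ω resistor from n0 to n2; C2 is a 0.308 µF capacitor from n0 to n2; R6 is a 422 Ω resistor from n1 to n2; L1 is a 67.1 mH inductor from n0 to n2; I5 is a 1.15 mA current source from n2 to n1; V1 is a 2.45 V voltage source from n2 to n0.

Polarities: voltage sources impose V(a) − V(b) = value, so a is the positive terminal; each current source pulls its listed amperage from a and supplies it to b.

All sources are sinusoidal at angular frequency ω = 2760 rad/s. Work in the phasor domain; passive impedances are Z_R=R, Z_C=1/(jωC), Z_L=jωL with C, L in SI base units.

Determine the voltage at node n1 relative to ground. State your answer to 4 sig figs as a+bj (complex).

Element admittances at ω=2760 rad/s:
  Y(R1) = 0.5102+0.000j S between n2,n1
  Y(R2) = 0.6452+0.000j S between n1,n2
  I1: injects 1.53 A into n0 (from n1)
  Y(R3) = 0.01247+0.000j S between n1,n2
  I2: injects 0.0666 A into n0 (from n2)
  I3: injects 1.71 A into n1 (from n2)
  I4: injects 0.0371 A into n2 (from n0)
  Y(C1) = 0.000+0.07397j S between n2,n1
  Y(R4) = 0.0006993+0.000j S between n1,n0
  Y(R5) = 0.0002262+0.000j S between n0,n2
  Y(C2) = 0.000+0.0008501j S between n0,n2
  Y(R6) = 0.002370+0.000j S between n1,n2
  Y(L1) = 0.000-0.005400j S between n0,n2
  I5: injects 0.00115 A into n1 (from n2)
  V1: constraint V(n2)−V(n0) = 2.45
Assemble and solve the 3×3 MNA system:
  V(n1)=2.603-0.009642j  V(n2)=2.450+0.000j
  i(V1)=-1.562+0.01115j

2.603-0.009642j V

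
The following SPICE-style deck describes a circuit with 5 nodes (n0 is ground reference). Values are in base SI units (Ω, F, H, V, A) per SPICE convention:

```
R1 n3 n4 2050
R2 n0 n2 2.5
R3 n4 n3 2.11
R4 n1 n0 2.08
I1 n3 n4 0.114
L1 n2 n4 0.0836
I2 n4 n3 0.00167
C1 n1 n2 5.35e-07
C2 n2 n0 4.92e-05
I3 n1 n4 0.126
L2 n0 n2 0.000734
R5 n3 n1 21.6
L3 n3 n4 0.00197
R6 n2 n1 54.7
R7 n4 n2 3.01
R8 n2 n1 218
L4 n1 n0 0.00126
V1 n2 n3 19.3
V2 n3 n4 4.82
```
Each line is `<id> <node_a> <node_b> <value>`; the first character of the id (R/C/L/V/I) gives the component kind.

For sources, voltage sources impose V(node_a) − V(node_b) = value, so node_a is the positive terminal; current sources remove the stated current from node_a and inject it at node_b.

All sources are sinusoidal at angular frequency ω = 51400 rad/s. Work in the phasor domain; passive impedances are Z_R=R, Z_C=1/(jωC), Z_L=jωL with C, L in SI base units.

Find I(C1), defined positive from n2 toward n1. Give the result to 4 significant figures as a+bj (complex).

MNA unknowns: 4 node voltages V₁..V_4 plus 2 source currents (V1, V2)
R1: Y=0.0004878+0.000j on G[3,4]
R2: Y=0.4000+0.000j on G[0,2]
R3: Y=0.4739+0.000j on G[4,3]
R4: Y=0.4808+0.000j on G[1,0]
I1: z[3]−=0.114, z[4]+=0.114
L1: Y=0.000-0.0002327j on G[2,4]
I2: z[4]−=0.00167, z[3]+=0.00167
C1: Y=0.000+0.02750j on G[1,2]
C2: Y=0.000+2.529j on G[2,0]
I3: z[1]−=0.126, z[4]+=0.126
L2: Y=0.000-0.02651j on G[0,2]
R5: Y=0.04630+0.000j on G[3,1]
L3: Y=0.000-0.009876j on G[3,4]
R6: Y=0.01828+0.000j on G[2,1]
R7: Y=0.3322+0.000j on G[4,2]
R8: Y=0.004587+0.000j on G[2,1]
L4: Y=0.000-0.01544j on G[1,0]
V1: row V2−V3=19.3, i_V1 at 2,3
V2: row V3−V4=4.82, i_V2 at 3,4
solve → V1=-1.831-0.001011j, V2=0.04401-0.3448j, V3=-19.26-0.3448j, V4=-24.08-0.3448j
aux → i_V1=-8.946-0.01030j, i_V2=-10.54+0.05321j

0.009453+0.05156j A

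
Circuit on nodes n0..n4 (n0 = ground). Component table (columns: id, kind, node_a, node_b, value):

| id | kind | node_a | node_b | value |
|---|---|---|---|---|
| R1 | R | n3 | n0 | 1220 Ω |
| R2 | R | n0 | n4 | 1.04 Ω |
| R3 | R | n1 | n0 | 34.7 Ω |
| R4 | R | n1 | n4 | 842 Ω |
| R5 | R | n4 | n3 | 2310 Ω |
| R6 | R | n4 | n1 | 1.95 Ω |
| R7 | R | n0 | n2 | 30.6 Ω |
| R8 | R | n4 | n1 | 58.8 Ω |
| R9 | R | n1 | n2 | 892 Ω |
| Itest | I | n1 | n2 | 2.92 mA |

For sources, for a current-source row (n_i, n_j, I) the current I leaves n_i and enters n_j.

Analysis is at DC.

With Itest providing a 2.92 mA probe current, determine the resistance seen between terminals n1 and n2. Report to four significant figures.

Element admittances at DC:
  Y(R1) = 0.0008197 S between n3,n0
  Y(R2) = 0.9615 S between n0,n4
  Y(R3) = 0.02882 S between n1,n0
  Y(R4) = 0.001188 S between n1,n4
  Y(R5) = 0.0004329 S between n4,n3
  Y(R6) = 0.5128 S between n4,n1
  Y(R7) = 0.03268 S between n0,n2
  Y(R8) = 0.01701 S between n4,n1
  Y(R9) = 0.001121 S between n1,n2
  Itest: injects 0.00292 A into n2 (from n1)
Assemble and solve the 4×4 MNA system:
  V(n1)=-0.007588  V(n2)=0.08614  V(n3)=-0.0009329  V(n4)=-0.002699

R_eq = 32.10 Ω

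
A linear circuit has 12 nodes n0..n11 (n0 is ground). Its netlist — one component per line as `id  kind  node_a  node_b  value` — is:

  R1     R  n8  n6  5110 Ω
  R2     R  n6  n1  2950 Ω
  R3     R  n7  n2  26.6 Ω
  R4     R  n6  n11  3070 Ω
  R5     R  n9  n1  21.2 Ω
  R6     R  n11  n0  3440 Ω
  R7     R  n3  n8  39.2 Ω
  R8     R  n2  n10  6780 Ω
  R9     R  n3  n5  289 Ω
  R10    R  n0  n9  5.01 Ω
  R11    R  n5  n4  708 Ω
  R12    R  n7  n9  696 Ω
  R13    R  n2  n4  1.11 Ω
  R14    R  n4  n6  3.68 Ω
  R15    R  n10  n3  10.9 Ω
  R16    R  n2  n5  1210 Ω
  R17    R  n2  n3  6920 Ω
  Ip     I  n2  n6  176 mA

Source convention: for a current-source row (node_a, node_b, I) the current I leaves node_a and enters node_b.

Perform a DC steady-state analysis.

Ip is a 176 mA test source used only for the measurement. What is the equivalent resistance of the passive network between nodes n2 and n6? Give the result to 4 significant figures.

R_eq = 4.778 Ω

MNA unknowns: 11 node voltages V₁..V_11
R1: Y=0.0001957 on G[8,6]
R2: Y=0.0003390 on G[6,1]
R3: Y=0.03759 on G[7,2]
R4: Y=0.0003257 on G[6,11]
R5: Y=0.04717 on G[9,1]
R6: Y=0.0002907 on G[11,0]
R7: Y=0.02551 on G[3,8]
R8: Y=0.0001475 on G[2,10]
R9: Y=0.003460 on G[3,5]
R10: Y=0.1996 on G[0,9]
R11: Y=0.001412 on G[5,4]
R12: Y=0.001437 on G[7,9]
R13: Y=0.9009 on G[2,4]
R14: Y=0.2717 on G[4,6]
R15: Y=0.09174 on G[10,3]
R16: Y=0.0008264 on G[2,5]
R17: Y=0.0001445 on G[2,3]
Ip: z[2]−=0.176, z[6]+=0.176
solve → V1=0.003953, V2=-0.2204, V3=-0.04135, V4=-0.02556, V5=-0.06340, V6=0.6205, V7=-0.2123, V8=-0.03631, V9=-0.0004775, V10=-0.04163, V11=0.3279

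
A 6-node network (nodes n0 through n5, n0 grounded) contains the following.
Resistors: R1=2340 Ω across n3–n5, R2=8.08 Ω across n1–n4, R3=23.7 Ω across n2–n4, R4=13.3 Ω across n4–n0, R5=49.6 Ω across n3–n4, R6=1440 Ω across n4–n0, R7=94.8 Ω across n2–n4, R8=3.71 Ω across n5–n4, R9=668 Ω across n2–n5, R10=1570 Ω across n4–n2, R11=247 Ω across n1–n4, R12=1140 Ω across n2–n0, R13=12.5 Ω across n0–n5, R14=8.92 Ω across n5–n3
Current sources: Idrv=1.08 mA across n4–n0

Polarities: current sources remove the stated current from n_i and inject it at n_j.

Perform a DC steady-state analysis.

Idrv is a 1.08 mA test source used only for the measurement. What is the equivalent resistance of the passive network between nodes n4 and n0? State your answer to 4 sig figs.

Apply KCL at each of the 5 non-ground nodes and solve the resulting linear system.
Node n1: branches {R2, R11} → V_1 = -0.007750
Node n2: branches {R3, R7, R9, R10, R12} → V_2 = -0.007583
Node n3: branches {R1, R5, R14} → V_3 = -0.006321
Node n4: branches {R2, R3, R4, R5, R6, R7, R8, R10, R11, Idrv} → V_4 = -0.007750
Node n5: branches {R1, R8, R9, R13, R14} → V_5 = -0.006065

R_eq = 7.176 Ω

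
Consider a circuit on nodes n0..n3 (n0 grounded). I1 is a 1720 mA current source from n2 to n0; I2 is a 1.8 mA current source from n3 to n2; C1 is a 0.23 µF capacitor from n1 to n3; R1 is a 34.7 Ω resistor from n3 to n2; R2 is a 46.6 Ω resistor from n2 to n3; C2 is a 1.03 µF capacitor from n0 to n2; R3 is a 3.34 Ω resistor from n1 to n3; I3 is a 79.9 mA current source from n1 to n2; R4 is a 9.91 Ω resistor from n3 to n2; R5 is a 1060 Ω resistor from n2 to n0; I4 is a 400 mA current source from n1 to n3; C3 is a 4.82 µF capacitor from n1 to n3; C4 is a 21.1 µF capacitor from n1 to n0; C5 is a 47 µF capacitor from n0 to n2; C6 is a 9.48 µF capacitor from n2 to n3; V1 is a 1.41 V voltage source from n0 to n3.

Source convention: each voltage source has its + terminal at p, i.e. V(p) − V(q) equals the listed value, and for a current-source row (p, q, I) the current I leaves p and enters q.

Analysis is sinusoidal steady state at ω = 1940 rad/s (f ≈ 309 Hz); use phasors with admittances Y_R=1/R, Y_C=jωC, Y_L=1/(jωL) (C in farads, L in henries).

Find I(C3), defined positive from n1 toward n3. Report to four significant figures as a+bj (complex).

-0.004221-0.01427j A

MNA unknowns: 3 node voltages V₁..V_3 plus 1 source current (V1)
I1: z[2]−=1.72, z[0]+=1.72
I2: z[3]−=0.0018, z[2]+=0.0018
C1: Y=0.000+0.0004462j on G[1,3]
R1: Y=0.02882+0.000j on G[3,2]
R2: Y=0.02146+0.000j on G[2,3]
C2: Y=0.000+0.001998j on G[0,2]
R3: Y=0.2994+0.000j on G[1,3]
I3: z[1]−=0.0799, z[2]+=0.0799
R4: Y=0.1009+0.000j on G[3,2]
R5: Y=0.0009434+0.000j on G[2,0]
I4: z[1]−=0.4, z[3]+=0.4
C3: Y=0.000+0.009351j on G[1,3]
C4: Y=0.000+0.04093j on G[1,0]
C5: Y=0.000+0.09118j on G[0,2]
C6: Y=0.000+0.01839j on G[2,3]
V1: row V0−V3=1.41, i_V1 at 0,3
solve → V1=-2.936+0.4514j, V2=-7.995+5.693j, V3=-1.410+0.000j
aux → i_V1=1.164-0.8598j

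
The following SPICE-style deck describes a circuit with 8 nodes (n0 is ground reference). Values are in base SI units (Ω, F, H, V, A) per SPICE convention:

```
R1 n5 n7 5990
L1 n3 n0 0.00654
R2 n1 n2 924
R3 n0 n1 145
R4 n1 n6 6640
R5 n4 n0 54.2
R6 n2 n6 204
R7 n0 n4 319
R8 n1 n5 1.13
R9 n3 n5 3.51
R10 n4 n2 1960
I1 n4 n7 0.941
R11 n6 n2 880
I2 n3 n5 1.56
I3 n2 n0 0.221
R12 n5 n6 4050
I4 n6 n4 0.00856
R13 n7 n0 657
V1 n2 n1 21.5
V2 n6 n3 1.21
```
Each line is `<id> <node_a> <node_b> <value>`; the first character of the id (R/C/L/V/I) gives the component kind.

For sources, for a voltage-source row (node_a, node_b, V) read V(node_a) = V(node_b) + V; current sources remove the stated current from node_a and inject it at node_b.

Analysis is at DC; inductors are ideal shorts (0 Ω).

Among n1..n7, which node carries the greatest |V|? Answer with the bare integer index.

MNA unknowns: 7 node voltages V₁..V_7 plus 3 source currents (L1, V1, V2)
R1: Y=0.0001669 on G[5,7]
L1: row V3−V0=0, i_L1 at 3,0
R2: Y=0.001082 on G[1,2]
R3: Y=0.006897 on G[0,1]
R4: Y=0.0001506 on G[1,6]
R5: Y=0.01845 on G[4,0]
R6: Y=0.004902 on G[2,6]
R7: Y=0.003135 on G[0,4]
R8: Y=0.8850 on G[1,5]
R9: Y=0.2849 on G[3,5]
R10: Y=0.0005102 on G[4,2]
I1: z[4]−=0.941, z[7]+=0.941
R11: Y=0.001136 on G[6,2]
I2: z[3]−=1.56, z[5]+=1.56
I3: z[2]−=0.221, z[0]+=0.221
R12: Y=0.0002469 on G[5,6]
I4: z[6]−=0.00856, z[4]+=0.00856
R13: Y=0.001522 on G[7,0]
V1: row V2−V1=21.5, i_V1 at 2,1
V2: row V6−V3=1.21, i_V2 at 6,3
solve → V1=3.814, V2=25.31, V3=0.000, V4=-41.62, V5=4.297, V6=1.210, V7=557.6
aux → i_L1=-0.1976, i_V1=-0.4240, i_V2=0.1381

7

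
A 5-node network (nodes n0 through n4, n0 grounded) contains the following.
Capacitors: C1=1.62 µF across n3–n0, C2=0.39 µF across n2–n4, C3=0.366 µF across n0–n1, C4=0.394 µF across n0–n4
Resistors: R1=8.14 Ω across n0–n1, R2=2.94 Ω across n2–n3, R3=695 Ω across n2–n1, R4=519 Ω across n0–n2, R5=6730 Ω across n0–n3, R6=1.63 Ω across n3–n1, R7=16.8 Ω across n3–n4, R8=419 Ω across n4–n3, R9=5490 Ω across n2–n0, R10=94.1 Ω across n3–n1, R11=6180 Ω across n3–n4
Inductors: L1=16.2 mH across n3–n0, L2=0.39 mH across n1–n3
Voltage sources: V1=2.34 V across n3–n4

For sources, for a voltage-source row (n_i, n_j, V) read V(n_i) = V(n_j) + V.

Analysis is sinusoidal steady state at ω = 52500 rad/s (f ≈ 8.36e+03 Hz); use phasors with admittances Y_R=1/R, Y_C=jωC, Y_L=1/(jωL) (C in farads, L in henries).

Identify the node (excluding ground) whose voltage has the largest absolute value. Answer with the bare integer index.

Element admittances at ω=52500 rad/s:
  Y(C1) = 0.000+0.08505j S between n3,n0
  Y(C2) = 0.000+0.02048j S between n2,n4
  Y(R1) = 0.1229+0.000j S between n0,n1
  Y(C3) = 0.000+0.01921j S between n0,n1
  Y(R2) = 0.3401+0.000j S between n2,n3
  Y(L1) = 0.000-0.001176j S between n3,n0
  Y(R3) = 0.001439+0.000j S between n2,n1
  Y(R4) = 0.001927+0.000j S between n0,n2
  Y(R5) = 0.0001486+0.000j S between n0,n3
  Y(R6) = 0.6135+0.000j S between n3,n1
  Y(R7) = 0.05952+0.000j S between n3,n4
  Y(C4) = 0.000+0.02069j S between n0,n4
  Y(L2) = 0.000-0.04884j S between n1,n3
  Y(R8) = 0.002387+0.000j S between n4,n3
  Y(R9) = 0.0001821+0.000j S between n2,n0
  Y(R10) = 0.01063+0.000j S between n3,n1
  Y(R11) = 0.0001618+0.000j S between n3,n4
  V1: constraint V(n3)−V(n4) = 2.34
Assemble and solve the 5×5 MNA system:
  V(n1)=0.1987+0.1662j  V(n2)=0.2195+0.06744j  V(n3)=0.2294+0.2077j  V(n4)=-2.111+0.2077j
  i(V1)=-0.1524-0.09137j

4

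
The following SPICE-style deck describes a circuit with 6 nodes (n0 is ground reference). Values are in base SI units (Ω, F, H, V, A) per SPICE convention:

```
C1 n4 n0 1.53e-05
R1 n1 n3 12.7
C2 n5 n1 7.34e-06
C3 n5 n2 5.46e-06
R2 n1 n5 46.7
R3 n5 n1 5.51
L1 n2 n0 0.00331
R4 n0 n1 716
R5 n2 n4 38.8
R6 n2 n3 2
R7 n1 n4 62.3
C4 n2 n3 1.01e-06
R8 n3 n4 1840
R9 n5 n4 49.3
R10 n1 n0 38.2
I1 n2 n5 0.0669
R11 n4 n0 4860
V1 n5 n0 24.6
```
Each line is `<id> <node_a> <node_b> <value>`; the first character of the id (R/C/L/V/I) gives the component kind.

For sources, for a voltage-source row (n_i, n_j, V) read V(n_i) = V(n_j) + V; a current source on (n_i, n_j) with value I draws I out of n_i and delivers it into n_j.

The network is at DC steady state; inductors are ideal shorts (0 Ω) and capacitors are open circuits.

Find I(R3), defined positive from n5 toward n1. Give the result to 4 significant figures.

1.472 A

Apply KCL at each of the 5 non-ground nodes and solve the resulting linear system.
Node n1: branches {R1, C2, R2, R3, R4, R7, R10} → V_1 = 16.49
Node n2: branches {C3, L1, R5, R6, C4, I1} → V_2 = 0.000
Node n3: branches {R1, R6, C4, R8} → V_3 = 2.253
Node n4: branches {C1, R5, R7, R8, R9, R11} → V_4 = 12.17
Node n5: branches {C2, C3, R2, R3, R9, I1, V1} → V_5 = 24.60
Source currents: i(L1)=1.373, i(V1)=-1.831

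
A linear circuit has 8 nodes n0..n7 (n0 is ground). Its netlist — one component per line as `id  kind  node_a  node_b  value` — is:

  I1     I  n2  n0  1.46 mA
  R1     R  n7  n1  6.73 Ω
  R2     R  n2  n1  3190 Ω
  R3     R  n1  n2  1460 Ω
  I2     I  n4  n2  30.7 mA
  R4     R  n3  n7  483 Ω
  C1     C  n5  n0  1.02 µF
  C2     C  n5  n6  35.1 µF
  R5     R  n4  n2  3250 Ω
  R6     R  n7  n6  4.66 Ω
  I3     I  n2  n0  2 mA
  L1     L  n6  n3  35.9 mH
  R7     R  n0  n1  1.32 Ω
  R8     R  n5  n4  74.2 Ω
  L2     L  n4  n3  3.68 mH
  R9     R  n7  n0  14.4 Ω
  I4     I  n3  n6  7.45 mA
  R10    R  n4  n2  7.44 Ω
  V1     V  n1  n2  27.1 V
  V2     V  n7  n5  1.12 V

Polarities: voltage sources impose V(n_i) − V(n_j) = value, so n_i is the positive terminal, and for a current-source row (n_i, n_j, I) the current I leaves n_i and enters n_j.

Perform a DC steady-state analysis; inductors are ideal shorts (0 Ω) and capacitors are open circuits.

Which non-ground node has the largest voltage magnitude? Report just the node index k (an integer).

Element admittances at DC:
  I1: injects 0.00146 A into n0 (from n2)
  Y(R1) = 0.1486 S between n7,n1
  Y(R2) = 0.0003135 S between n2,n1
  Y(R3) = 0.0006849 S between n1,n2
  I2: injects 0.0307 A into n2 (from n4)
  Y(R4) = 0.002070 S between n3,n7
  Y(C1) = 0.000 S between n5,n0
  Y(C2) = 0.000 S between n5,n6
  Y(R5) = 0.0003077 S between n4,n2
  Y(R6) = 0.2146 S between n7,n6
  I3: injects 0.002 A into n0 (from n2)
  L1: short n6↔n3 (DC inductor)
  Y(R7) = 0.7576 S between n0,n1
  Y(R8) = 0.01348 S between n5,n4
  L2: short n4↔n3 (DC inductor)
  Y(R9) = 0.06944 S between n7,n0
  I4: injects 0.00745 A into n6 (from n3)
  Y(R10) = 0.1344 S between n4,n2
  V1: constraint V(n1)−V(n2) = 27.1
  V2: constraint V(n7)−V(n5) = 1.12
Assemble and solve the 11×11 MNA system:
  V(n1)=0.6503  V(n2)=-26.45  V(n3)=-14.40  V(n4)=-14.40  V(n5)=-8.264  V(n6)=-14.40  V(n7)=-7.144
  i(L1)=1.564  i(L2)=-1.572  i(V1)=-1.678  i(V2)=0.08266

2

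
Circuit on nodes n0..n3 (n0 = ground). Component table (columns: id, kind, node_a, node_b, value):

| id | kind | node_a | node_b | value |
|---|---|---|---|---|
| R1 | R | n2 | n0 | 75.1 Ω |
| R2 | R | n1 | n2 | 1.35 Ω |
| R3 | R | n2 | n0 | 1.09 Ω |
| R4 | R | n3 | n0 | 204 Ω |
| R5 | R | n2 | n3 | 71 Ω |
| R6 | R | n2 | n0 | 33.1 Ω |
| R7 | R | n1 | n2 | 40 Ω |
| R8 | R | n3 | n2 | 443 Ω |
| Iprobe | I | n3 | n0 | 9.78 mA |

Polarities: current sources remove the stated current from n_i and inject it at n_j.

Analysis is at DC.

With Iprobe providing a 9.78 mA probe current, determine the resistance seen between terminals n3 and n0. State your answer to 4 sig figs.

R_eq = 47.69 Ω

Apply KCL at each of the 3 non-ground nodes and solve the resulting linear system.
Node n1: branches {R2, R7} → V_1 = -0.007798
Node n2: branches {R1, R2, R3, R5, R6, R7, R8} → V_2 = -0.007798
Node n3: branches {R4, R5, R8, Iprobe} → V_3 = -0.4664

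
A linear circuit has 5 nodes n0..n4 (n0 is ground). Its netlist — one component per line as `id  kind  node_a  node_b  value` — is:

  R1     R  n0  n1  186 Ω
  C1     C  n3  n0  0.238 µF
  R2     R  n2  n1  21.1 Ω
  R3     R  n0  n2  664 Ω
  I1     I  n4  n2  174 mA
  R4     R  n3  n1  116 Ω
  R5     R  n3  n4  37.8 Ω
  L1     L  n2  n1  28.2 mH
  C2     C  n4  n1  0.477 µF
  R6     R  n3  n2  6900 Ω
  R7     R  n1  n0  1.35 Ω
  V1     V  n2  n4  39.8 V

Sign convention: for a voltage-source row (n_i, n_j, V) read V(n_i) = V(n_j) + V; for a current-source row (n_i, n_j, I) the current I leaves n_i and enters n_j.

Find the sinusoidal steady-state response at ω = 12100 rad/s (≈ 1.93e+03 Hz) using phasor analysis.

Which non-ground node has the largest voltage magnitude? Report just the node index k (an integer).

4

Apply KCL at each of the 4 non-ground nodes and solve the resulting linear system.
Node n1: branches {R1, R2, R4, L1, C2, R7} → V_1 = 0.01225+0.08850j
Node n2: branches {R2, R3, I1, L1, R6, V1} → V_2 = 5.143+4.971j
Node n3: branches {C1, R4, R5, R6} → V_3 = -25.53+5.863j
Node n4: branches {I1, R5, C2, V1} → V_4 = -34.66+4.971j
Source currents: i(V1)=-0.09568-0.2237j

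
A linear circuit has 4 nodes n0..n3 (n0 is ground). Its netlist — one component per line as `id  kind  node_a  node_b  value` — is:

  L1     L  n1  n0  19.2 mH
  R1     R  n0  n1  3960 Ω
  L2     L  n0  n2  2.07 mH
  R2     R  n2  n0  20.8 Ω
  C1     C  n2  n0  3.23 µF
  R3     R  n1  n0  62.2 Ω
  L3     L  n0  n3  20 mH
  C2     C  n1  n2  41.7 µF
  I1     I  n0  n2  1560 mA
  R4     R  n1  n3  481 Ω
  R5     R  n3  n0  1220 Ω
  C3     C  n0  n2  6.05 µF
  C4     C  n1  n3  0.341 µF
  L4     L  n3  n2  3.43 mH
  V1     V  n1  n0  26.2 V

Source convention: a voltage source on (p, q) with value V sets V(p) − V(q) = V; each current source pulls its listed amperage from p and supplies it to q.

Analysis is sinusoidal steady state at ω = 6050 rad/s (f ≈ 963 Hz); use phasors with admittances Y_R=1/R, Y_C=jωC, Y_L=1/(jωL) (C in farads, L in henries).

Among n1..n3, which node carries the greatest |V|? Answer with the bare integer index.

Apply KCL at each of the 3 non-ground nodes and solve the resulting linear system.
Node n1: branches {L1, R1, R3, C2, R4, C4, V1} → V_1 = 26.20+0.000j
Node n2: branches {L2, R2, C1, C2, I1, C3, L4} → V_2 = 29.95-0.4606j
Node n3: branches {L3, R4, R5, C4, L4} → V_3 = 25.50-0.7658j
Source currents: i(V1)=-0.3115+1.169j

2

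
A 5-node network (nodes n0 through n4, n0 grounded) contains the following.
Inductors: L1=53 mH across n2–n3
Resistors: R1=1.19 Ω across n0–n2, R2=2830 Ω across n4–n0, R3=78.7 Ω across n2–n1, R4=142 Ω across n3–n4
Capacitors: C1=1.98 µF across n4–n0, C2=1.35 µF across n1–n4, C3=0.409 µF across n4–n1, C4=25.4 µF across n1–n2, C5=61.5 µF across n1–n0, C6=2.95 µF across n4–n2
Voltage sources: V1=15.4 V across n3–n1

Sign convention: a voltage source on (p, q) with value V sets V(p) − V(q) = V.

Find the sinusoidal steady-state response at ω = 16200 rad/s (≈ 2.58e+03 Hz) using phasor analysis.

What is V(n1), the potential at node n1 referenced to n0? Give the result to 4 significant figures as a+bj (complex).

0.01448+0.04977j V

Apply KCL at each of the 4 non-ground nodes and solve the resulting linear system.
Node n1: branches {R3, C2, C3, C4, C5, V1} → V_1 = 0.01448+0.04977j
Node n2: branches {L1, R1, R3, C4, C6} → V_2 = 0.02112-0.01995j
Node n3: branches {L1, R4, V1} → V_3 = 15.41+0.04977j
Node n4: branches {R2, C1, C2, C3, R4, C6} → V_4 = 0.08404-0.9917j
Source currents: i(V1)=-0.1080+0.01059j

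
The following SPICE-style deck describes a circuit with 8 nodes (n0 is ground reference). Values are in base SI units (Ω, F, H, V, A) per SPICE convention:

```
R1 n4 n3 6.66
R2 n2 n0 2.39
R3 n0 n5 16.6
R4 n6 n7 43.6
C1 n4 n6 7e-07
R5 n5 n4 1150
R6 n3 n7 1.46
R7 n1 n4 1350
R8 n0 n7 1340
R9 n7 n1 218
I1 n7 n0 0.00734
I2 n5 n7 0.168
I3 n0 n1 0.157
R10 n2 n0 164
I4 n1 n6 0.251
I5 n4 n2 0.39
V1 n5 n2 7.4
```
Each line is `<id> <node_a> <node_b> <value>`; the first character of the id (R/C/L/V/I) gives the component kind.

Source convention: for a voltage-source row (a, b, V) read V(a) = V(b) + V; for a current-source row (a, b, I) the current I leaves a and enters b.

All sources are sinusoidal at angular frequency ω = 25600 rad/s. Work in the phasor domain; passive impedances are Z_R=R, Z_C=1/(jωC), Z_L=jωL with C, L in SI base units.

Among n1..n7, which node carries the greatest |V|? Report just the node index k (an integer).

1

Apply KCL at each of the 7 non-ground nodes and solve the resulting linear system.
Node n1: branches {R7, R9, I3, I4} → V_1 = -57.96-0.4292j
Node n2: branches {R2, R10, I5, V1} → V_2 = -0.5492+0.0008912j
Node n3: branches {R1, R6} → V_3 = -40.40-0.3853j
Node n4: branches {R1, C1, R5, R7, I5} → V_4 = -41.97+0.4977j
Node n5: branches {R3, R5, I2, V1} → V_5 = 6.851+0.0008912j
Node n6: branches {R4, C1, I4} → V_6 = -34.51-6.408j
Node n7: branches {R4, R6, R8, R9, I1, I2} → V_7 = -40.05-0.5789j
Source currents: i(V1)=-0.6231+0.0003783j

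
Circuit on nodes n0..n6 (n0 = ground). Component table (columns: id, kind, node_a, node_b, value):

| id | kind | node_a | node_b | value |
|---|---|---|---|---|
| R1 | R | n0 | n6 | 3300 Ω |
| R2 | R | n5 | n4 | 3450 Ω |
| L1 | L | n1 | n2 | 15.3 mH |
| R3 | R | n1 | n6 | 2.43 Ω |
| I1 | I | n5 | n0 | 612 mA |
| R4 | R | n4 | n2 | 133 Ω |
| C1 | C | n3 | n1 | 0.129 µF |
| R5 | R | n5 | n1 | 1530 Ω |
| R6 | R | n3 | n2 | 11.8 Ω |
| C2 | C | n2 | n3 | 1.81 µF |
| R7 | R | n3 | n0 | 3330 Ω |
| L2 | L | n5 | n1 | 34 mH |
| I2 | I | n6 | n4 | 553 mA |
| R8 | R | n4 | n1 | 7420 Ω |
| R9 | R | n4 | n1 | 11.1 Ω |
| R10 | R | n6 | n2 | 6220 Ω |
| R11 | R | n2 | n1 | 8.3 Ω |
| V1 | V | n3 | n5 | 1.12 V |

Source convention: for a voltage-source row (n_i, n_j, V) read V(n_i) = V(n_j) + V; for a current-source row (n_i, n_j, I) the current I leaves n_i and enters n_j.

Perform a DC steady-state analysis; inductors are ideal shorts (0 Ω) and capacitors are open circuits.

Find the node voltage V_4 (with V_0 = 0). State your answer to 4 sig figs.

Element admittances at DC:
  Y(R1) = 0.0003030 S between n0,n6
  Y(R2) = 0.0002899 S between n5,n4
  L1: short n1↔n2 (DC inductor)
  Y(R3) = 0.4115 S between n1,n6
  I1: injects 0.612 A into n0 (from n5)
  Y(R4) = 0.007519 S between n4,n2
  Y(C1) = 0.000 S between n3,n1
  Y(R5) = 0.0006536 S between n5,n1
  Y(R6) = 0.08475 S between n3,n2
  Y(C2) = 0.000 S between n2,n3
  Y(R7) = 0.0003003 S between n3,n0
  L2: short n5↔n1 (DC inductor)
  I2: injects 0.553 A into n4 (from n6)
  Y(R8) = 0.0001348 S between n4,n1
  Y(R9) = 0.09009 S between n4,n1
  Y(R10) = 0.0001608 S between n6,n2
  Y(R11) = 0.1205 S between n2,n1
  V1: constraint V(n3)−V(n5) = 1.12
Assemble and solve the 9×9 MNA system:
  V(n1)=-1015  V(n2)=-1015  V(n3)=-1014  V(n4)=-1009  V(n5)=-1015  V(n6)=-1015
  i(L1)=-0.1372  i(L2)=-0.4009  i(V1)=0.2094

-1009 V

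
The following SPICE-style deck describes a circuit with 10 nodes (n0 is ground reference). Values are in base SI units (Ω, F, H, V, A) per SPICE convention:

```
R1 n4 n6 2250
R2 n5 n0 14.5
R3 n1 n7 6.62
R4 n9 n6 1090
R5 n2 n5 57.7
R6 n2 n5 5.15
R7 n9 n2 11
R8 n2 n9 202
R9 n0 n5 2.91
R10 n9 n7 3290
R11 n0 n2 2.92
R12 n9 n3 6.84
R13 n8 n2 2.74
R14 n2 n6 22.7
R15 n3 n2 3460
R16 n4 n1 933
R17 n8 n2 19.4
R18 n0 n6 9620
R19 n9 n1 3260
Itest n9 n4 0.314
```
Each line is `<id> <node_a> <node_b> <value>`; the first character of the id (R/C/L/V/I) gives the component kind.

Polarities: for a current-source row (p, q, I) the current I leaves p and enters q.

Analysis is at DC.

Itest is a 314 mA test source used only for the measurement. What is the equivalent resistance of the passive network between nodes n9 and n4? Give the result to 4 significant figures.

R_eq = 1209. Ω

Element admittances at DC:
  Y(R1) = 0.0004444 S between n4,n6
  Y(R2) = 0.06897 S between n5,n0
  Y(R3) = 0.1511 S between n1,n7
  Y(R4) = 0.0009174 S between n9,n6
  Y(R5) = 0.01733 S between n2,n5
  Y(R6) = 0.1942 S between n2,n5
  Y(R7) = 0.09091 S between n9,n2
  Y(R8) = 0.004950 S between n2,n9
  Y(R9) = 0.3436 S between n0,n5
  Y(R10) = 0.0003040 S between n9,n7
  Y(R11) = 0.3425 S between n0,n2
  Y(R12) = 0.1462 S between n9,n3
  Y(R13) = 0.3650 S between n8,n2
  Y(R14) = 0.04405 S between n2,n6
  Y(R15) = 0.0002890 S between n3,n2
  Y(R16) = 0.001072 S between n4,n1
  Y(R17) = 0.05155 S between n8,n2
  Y(R18) = 0.0001040 S between n0,n6
  Y(R19) = 0.0003067 S between n9,n1
  Itest: injects 0.314 A into n4 (from n9)
Assemble and solve the 9×9 MNA system:
  V(n1)=240.3  V(n2)=-0.0007880  V(n3)=-1.677  V(n4)=378.0  V(n5)=-0.0002671  V(n6)=3.656  V(n7)=239.8  V(n8)=-0.0007880  V(n9)=-1.680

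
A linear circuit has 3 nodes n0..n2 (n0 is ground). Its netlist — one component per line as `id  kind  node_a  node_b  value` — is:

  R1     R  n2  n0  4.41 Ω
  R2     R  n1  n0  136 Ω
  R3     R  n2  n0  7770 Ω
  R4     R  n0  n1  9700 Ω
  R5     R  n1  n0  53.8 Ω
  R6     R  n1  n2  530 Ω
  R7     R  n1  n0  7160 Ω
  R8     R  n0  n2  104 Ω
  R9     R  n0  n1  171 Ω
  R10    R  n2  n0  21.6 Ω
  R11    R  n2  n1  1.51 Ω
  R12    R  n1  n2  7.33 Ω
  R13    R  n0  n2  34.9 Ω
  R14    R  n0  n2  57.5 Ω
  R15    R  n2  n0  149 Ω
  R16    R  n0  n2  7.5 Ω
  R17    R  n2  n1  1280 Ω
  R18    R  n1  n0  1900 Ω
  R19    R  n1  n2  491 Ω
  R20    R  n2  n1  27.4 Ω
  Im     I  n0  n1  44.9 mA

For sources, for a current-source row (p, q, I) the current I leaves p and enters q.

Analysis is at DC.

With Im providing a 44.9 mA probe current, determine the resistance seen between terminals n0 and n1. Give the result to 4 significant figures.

R_eq = 2.999 Ω

Apply KCL at each of the 2 non-ground nodes and solve the resulting linear system.
Node n1: branches {R2, R4, R5, R6, R7, R9, R11, R12, R17, R18, R19, R20, Im} → V_1 = 0.1346
Node n2: branches {R1, R3, R6, R8, R10, R11, R12, R13, R14, R15, R16, R17, R19, R20} → V_2 = 0.08641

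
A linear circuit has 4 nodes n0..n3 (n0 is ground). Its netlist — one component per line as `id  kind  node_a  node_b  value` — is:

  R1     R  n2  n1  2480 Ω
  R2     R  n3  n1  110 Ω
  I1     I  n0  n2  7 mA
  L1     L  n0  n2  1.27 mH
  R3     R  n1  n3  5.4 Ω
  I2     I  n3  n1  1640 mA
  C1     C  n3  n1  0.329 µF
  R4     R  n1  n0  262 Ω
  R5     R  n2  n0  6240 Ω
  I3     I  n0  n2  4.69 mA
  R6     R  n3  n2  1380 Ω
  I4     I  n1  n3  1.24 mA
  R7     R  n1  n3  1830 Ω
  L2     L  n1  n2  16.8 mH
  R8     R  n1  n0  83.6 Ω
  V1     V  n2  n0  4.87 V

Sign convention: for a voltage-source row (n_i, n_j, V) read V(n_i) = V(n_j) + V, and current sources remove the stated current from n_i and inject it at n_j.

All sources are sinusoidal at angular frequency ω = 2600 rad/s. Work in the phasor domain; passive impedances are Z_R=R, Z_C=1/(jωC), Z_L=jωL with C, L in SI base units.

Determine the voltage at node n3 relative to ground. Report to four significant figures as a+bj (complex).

Apply KCL at each of the 3 non-ground nodes and solve the resulting linear system.
Node n1: branches {R1, R2, R3, I2, C1, R4, I4, R7, L2, R8} → V_1 = 3.394-2.001j
Node n2: branches {R1, I1, L1, R5, I3, R6, L2, V1} → V_2 = 4.870+0.000j
Node n3: branches {R2, R3, I2, C1, R6, I4, R7} → V_3 = -4.981-1.957j
Source currents: i(V1)=-0.04264+1.506j

-4.981-1.957j V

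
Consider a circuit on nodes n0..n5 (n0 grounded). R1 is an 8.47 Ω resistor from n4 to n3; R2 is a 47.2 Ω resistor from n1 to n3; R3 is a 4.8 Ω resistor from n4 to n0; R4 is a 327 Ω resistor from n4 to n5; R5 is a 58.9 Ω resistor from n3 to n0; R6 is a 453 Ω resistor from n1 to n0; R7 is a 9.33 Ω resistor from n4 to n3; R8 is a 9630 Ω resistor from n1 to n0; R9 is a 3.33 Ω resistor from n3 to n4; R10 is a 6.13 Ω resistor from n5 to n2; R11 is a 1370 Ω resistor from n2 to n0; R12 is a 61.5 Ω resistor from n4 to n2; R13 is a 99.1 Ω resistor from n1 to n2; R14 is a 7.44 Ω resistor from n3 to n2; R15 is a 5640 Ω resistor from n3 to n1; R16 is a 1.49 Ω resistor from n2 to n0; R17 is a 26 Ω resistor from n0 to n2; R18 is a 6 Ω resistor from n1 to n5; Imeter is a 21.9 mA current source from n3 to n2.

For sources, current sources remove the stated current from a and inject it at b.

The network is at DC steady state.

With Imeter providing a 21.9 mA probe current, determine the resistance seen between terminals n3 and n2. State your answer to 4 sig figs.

R_eq = 3.365 Ω

Apply KCL at each of the 5 non-ground nodes and solve the resulting linear system.
Node n1: branches {R2, R6, R8, R13, R15, R18} → V_1 = -0.0008155
Node n2: branches {R10, R11, R12, R13, R14, R16, R17, Imeter} → V_2 = 0.01364
Node n3: branches {R1, R2, R5, R7, R9, R14, R15, Imeter} → V_3 = -0.06006
Node n4: branches {R1, R3, R4, R7, R9, R12} → V_4 = -0.04159
Node n5: branches {R4, R10, R18} → V_5 = 0.005893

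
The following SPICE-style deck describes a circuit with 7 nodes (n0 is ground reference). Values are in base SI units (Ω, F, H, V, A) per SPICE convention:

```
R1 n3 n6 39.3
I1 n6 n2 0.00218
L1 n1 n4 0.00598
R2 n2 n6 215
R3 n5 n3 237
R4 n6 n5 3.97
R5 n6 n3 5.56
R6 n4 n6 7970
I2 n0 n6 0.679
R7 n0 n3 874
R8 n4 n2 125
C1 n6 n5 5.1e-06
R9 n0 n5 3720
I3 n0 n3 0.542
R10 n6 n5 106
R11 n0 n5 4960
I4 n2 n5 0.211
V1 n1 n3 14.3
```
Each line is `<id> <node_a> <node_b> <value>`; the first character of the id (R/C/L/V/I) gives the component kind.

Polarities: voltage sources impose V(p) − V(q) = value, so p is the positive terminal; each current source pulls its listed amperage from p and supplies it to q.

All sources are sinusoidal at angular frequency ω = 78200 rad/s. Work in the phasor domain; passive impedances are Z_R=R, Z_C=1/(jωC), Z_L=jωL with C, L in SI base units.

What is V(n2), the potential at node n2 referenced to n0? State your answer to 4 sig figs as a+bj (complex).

725.4-16.75j V

Apply KCL at each of the 6 non-ground nodes and solve the resulting linear system.
Node n1: branches {L1, V1} → V_1 = 770.0+0.03414j
Node n2: branches {I1, R2, R8, I4} → V_2 = 725.4-16.75j
Node n3: branches {R1, R3, R5, R7, I3, V1} → V_3 = 755.7+0.03414j
Node n4: branches {L1, R6, R8} → V_4 = 732.9-26.29j
Node n5: branches {R3, R4, C1, R9, R10, R11, I4} → V_5 = 757.4-0.08304j
Node n6: branches {R1, I1, R2, R4, R5, R6, I2, C1, R10} → V_6 = 757.6-0.3507j
Source currents: i(V1)=-0.05628+0.07954j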